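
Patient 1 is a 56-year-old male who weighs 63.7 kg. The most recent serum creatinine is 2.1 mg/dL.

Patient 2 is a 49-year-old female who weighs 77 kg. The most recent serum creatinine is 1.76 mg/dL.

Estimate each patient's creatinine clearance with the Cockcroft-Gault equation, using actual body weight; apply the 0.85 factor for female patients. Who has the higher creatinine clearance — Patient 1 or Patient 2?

Patient 2

Patient 1: CrCl = (140 − 56) × 63.7 / (72 × 2.1) = 5350.8 / 151.20 ≈ 35.4 mL/min
Patient 2: CrCl = (140 − 49) × 77 / (72 × 1.76) × 0.85 = 7007.0 / 126.72 × 0.85 ≈ 47.0 mL/min
35.4 vs 47.0 mL/min → Patient 2 is higher.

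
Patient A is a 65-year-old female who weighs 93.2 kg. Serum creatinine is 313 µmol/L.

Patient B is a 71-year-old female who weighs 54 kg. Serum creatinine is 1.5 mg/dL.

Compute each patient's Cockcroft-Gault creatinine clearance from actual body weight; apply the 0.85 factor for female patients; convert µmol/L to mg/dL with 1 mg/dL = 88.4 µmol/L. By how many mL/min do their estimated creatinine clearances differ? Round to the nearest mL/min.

6 mL/min

Patient A: SCr = 313 / 88.4 = 3.541 mg/dL
Patient A: CrCl = (140 − 65) × 93.2 / (72 × 3.541) × 0.85 = 6990.0 / 254.95 × 0.85 ≈ 23.3 mL/min
Patient B: CrCl = (140 − 71) × 54 / (72 × 1.5) × 0.85 = 3726.0 / 108.00 × 0.85 ≈ 29.3 mL/min
|23.3 − 29.3| = 6.0 mL/min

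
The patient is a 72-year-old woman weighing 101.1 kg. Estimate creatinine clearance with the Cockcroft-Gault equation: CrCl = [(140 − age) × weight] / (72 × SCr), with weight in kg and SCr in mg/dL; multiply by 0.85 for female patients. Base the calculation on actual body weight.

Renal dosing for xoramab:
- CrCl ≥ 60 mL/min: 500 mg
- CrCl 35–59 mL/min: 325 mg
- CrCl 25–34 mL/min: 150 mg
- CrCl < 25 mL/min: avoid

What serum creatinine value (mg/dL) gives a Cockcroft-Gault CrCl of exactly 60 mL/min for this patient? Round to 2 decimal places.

1.35 mg/dL

Standard dose requires CrCl ≥ 60 mL/min.
Set (140 − 72) × 101.1 × 0.85 / (72 × SCr) = 60
SCr = (140 − 72) × 101.1 × 0.85 / (72 × 60) = 1.353 mg/dL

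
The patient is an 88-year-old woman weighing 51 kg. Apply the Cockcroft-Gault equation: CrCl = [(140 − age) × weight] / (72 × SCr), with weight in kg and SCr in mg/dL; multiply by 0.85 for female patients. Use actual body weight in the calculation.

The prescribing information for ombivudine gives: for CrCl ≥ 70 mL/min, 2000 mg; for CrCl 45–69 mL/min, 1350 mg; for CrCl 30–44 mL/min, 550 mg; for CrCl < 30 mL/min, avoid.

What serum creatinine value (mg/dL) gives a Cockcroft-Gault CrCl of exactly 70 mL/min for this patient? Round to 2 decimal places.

0.45 mg/dL

Standard dose requires CrCl ≥ 70 mL/min.
Set (140 − 88) × 51 × 0.85 / (72 × SCr) = 70
SCr = (140 − 88) × 51 × 0.85 / (72 × 70) = 0.447 mg/dL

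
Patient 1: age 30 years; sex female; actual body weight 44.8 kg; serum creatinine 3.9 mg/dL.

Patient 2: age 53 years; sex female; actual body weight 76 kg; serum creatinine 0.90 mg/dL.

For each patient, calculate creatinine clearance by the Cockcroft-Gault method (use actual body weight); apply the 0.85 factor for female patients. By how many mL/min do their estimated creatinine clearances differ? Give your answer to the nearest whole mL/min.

Patient 1: CrCl = (140 − 30) × 44.8 / (72 × 3.9) × 0.85 = 4928.0 / 280.80 × 0.85 ≈ 14.9 mL/min
Patient 2: CrCl = (140 − 53) × 76 / (72 × 0.9) × 0.85 = 6612.0 / 64.80 × 0.85 ≈ 86.7 mL/min
|14.9 − 86.7| = 71.8 mL/min

72 mL/min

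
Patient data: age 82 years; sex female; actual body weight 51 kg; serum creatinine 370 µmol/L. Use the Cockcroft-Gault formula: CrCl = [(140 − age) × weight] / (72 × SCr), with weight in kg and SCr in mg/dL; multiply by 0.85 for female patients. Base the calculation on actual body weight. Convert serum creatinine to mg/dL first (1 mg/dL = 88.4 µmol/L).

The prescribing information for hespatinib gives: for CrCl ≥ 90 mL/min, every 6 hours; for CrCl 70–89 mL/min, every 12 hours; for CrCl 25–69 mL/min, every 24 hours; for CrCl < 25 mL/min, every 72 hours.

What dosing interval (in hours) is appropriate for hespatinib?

SCr = 370 / 88.4 = 4.186 mg/dL
CrCl = (140 − 82) × 51 / (72 × 4.186) × 0.85 = 2958.0 / 301.39 × 0.85 ≈ 8.3 mL/min
CrCl ≈ 8 mL/min → bracket < 25 mL/min → every 72 hours.

every 72 hours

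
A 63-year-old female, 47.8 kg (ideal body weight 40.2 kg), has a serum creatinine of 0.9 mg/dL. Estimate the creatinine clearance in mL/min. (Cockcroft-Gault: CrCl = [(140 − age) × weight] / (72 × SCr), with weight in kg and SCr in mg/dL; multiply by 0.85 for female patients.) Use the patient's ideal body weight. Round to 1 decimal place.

CrCl = (140 − 63) × 40.2 / (72 × 0.9) × 0.85 = 3095.4 / 64.80 × 0.85 ≈ 40.6 mL/min

40.6 mL/min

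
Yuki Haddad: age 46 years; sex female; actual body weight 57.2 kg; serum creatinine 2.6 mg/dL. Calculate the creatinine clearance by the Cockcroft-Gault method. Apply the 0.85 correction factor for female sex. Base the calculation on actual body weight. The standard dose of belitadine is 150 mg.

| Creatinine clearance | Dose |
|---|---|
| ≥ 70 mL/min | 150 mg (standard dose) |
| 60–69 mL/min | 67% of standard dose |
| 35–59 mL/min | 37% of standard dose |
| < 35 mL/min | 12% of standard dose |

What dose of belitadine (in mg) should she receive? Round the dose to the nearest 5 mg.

20 mg

CrCl = (140 − 46) × 57.2 / (72 × 2.6) × 0.85 = 5376.8 / 187.20 × 0.85 ≈ 24.4 mL/min
CrCl ≈ 24 mL/min → bracket < 35 mL/min.
12% of 150 mg = 18 mg → 20 mg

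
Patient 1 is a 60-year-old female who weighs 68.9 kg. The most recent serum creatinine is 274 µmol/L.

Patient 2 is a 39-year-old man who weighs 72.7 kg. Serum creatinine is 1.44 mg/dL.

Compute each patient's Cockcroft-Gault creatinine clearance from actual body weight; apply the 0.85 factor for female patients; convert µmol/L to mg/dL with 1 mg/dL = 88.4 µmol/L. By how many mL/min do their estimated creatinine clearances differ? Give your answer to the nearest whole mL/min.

50 mL/min

Patient 1: SCr = 274 / 88.4 = 3.1 mg/dL
Patient 1: CrCl = (140 − 60) × 68.9 / (72 × 3.1) × 0.85 = 5512.0 / 223.20 × 0.85 ≈ 21.0 mL/min
Patient 2: CrCl = (140 − 39) × 72.7 / (72 × 1.44) = 7342.7 / 103.68 ≈ 70.8 mL/min
|21.0 − 70.8| = 49.8 mL/min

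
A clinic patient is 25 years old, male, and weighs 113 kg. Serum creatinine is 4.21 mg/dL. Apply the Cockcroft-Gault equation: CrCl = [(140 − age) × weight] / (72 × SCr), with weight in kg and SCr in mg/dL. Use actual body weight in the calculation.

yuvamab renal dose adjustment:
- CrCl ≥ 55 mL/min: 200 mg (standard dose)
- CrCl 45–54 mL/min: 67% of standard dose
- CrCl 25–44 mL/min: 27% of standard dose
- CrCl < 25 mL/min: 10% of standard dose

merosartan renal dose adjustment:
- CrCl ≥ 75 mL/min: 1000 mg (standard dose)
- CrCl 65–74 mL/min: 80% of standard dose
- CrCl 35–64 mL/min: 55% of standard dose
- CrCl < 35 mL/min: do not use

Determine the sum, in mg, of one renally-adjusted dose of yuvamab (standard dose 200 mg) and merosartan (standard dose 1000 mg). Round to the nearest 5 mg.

CrCl = (140 − 25) × 113 / (72 × 4.21) = 12995.0 / 303.12 ≈ 42.9 mL/min
CrCl ≈ 43 mL/min.
yuvamab: 25–44 mL/min → 27% of 200 mg = 54 mg.
merosartan: 35–64 mL/min → 55% of 1000 mg = 550 mg.
Total = 54 + 550 = 604 mg.

605 mg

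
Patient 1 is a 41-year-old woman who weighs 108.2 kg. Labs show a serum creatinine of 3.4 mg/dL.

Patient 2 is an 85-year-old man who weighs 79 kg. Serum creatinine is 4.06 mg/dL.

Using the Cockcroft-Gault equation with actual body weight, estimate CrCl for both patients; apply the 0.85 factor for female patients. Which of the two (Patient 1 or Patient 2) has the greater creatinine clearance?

Patient 1: CrCl = (140 − 41) × 108.2 / (72 × 3.4) × 0.85 = 10711.8 / 244.80 × 0.85 ≈ 37.2 mL/min
Patient 2: CrCl = (140 − 85) × 79 / (72 × 4.06) = 4345.0 / 292.32 ≈ 14.9 mL/min
37.2 vs 14.9 mL/min → Patient 1 is higher.

Patient 1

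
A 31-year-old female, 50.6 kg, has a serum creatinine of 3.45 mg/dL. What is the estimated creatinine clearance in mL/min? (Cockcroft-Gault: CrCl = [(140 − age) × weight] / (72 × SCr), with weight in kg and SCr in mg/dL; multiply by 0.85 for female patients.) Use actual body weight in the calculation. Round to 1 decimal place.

CrCl = (140 − 31) × 50.6 / (72 × 3.45) × 0.85 = 5515.4 / 248.40 × 0.85 ≈ 18.9 mL/min

18.9 mL/min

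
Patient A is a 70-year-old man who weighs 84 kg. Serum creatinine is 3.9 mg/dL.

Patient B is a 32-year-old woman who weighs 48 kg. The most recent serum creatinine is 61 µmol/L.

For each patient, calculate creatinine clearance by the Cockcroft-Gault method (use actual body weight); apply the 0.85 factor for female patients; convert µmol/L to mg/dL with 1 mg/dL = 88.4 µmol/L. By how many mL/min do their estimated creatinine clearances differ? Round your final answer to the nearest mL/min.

68 mL/min

Patient A: CrCl = (140 − 70) × 84 / (72 × 3.9) = 5880.0 / 280.80 ≈ 20.9 mL/min
Patient B: SCr = 61 / 88.4 = 0.69 mg/dL
Patient B: CrCl = (140 − 32) × 48 / (72 × 0.69) × 0.85 = 5184.0 / 49.68 × 0.85 ≈ 88.7 mL/min
|20.9 − 88.7| = 67.8 mL/min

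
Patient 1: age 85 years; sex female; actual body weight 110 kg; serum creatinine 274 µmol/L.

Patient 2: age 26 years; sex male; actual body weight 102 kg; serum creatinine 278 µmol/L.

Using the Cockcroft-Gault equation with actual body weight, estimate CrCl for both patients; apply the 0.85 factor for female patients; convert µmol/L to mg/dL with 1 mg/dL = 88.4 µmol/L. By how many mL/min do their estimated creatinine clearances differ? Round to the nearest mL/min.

28 mL/min

Patient 1: SCr = 274 / 88.4 = 3.1 mg/dL
Patient 1: CrCl = (140 − 85) × 110 / (72 × 3.1) × 0.85 = 6050.0 / 223.20 × 0.85 ≈ 23.0 mL/min
Patient 2: SCr = 278 / 88.4 = 3.145 mg/dL
Patient 2: CrCl = (140 − 26) × 102 / (72 × 3.145) = 11628.0 / 226.44 ≈ 51.4 mL/min
|23.0 − 51.4| = 28.4 mL/min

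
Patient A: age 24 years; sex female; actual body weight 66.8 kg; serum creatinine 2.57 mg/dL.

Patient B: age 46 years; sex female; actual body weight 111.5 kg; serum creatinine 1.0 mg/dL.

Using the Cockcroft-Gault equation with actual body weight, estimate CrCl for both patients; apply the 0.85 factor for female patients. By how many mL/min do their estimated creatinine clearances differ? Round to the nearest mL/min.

Patient A: CrCl = (140 − 24) × 66.8 / (72 × 2.57) × 0.85 = 7748.8 / 185.04 × 0.85 ≈ 35.6 mL/min
Patient B: CrCl = (140 − 46) × 111.5 / (72 × 1) × 0.85 = 10481.0 / 72.00 × 0.85 ≈ 123.7 mL/min
|35.6 − 123.7| = 88.1 mL/min

88 mL/min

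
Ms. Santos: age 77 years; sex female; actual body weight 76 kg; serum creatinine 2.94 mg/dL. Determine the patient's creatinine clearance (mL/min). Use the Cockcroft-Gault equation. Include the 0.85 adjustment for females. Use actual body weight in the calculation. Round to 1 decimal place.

19.2 mL/min

CrCl = (140 − 77) × 76 / (72 × 2.94) × 0.85 = 4788.0 / 211.68 × 0.85 ≈ 19.2 mL/min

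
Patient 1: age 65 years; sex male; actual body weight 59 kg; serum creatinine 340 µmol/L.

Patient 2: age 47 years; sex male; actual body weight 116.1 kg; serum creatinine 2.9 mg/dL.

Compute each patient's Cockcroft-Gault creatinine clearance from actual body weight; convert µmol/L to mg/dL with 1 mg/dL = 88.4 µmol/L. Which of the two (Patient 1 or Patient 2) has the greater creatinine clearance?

Patient 1: SCr = 340 / 88.4 = 3.846 mg/dL
Patient 1: CrCl = (140 − 65) × 59 / (72 × 3.846) = 4425.0 / 276.91 ≈ 16.0 mL/min
Patient 2: CrCl = (140 − 47) × 116.1 / (72 × 2.9) = 10797.3 / 208.80 ≈ 51.7 mL/min
16.0 vs 51.7 mL/min → Patient 2 is higher.

Patient 2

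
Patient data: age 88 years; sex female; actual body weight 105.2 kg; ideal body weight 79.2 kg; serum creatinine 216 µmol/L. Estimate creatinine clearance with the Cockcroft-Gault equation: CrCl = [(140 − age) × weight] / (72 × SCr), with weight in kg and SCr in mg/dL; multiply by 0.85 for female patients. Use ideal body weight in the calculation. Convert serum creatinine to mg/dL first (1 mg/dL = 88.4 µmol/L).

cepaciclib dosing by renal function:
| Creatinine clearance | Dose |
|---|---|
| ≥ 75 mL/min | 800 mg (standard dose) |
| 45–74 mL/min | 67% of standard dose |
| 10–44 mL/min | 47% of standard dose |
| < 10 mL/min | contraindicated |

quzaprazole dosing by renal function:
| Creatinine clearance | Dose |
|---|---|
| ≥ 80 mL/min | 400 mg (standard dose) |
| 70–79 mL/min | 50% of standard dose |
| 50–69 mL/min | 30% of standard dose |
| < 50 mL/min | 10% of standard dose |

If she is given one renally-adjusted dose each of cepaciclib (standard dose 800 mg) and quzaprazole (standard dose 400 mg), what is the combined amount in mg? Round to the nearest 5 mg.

SCr = 216 / 88.4 = 2.443 mg/dL
CrCl = (140 − 88) × 79.2 / (72 × 2.443) × 0.85 = 4118.4 / 175.90 × 0.85 ≈ 19.9 mL/min
CrCl ≈ 20 mL/min.
cepaciclib: 10–44 mL/min → 47% of 800 mg = 376 mg.
quzaprazole: < 50 mL/min → 10% of 400 mg = 40 mg.
Total = 376 + 40 = 416 mg.

415 mg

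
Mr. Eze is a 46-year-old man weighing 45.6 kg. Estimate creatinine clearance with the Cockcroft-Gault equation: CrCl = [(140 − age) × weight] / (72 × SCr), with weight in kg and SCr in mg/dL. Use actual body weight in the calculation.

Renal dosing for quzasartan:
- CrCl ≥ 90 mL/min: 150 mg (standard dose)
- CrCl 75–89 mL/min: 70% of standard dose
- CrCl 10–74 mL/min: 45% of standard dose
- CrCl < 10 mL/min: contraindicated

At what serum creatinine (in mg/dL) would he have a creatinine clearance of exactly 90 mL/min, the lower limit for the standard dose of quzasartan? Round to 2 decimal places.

Standard dose requires CrCl ≥ 90 mL/min.
Set (140 − 46) × 45.6 / (72 × SCr) = 90
SCr = (140 − 46) × 45.6 / (72 × 90) = 0.661 mg/dL

0.66 mg/dL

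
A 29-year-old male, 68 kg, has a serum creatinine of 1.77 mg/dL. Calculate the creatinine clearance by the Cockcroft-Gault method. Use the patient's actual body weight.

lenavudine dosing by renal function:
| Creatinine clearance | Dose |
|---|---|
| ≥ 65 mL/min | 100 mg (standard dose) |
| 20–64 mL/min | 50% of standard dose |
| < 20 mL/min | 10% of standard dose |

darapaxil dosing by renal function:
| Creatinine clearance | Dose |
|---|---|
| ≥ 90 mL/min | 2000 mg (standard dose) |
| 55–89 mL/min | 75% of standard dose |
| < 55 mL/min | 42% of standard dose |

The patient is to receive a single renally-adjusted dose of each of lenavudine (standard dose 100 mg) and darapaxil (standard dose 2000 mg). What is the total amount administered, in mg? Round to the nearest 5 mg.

1550 mg

CrCl = (140 − 29) × 68 / (72 × 1.77) = 7548.0 / 127.44 ≈ 59.2 mL/min
CrCl ≈ 59 mL/min.
lenavudine: 20–64 mL/min → 50% of 100 mg = 50 mg.
darapaxil: 55–89 mL/min → 75% of 2000 mg = 1500 mg.
Total = 50 + 1500 = 1550 mg.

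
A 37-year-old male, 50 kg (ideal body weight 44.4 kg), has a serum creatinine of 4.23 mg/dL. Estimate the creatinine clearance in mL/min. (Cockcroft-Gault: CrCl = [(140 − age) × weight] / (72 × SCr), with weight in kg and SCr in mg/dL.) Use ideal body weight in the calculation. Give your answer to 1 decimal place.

CrCl = (140 − 37) × 44.4 / (72 × 4.23) = 4573.2 / 304.56 ≈ 15.0 mL/min

15.0 mL/min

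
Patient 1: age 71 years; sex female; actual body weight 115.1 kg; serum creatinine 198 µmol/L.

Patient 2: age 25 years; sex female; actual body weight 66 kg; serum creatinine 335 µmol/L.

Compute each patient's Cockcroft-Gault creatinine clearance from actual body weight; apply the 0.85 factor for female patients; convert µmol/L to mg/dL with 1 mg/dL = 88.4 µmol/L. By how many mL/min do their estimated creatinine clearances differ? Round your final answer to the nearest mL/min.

Patient 1: SCr = 198 / 88.4 = 2.24 mg/dL
Patient 1: CrCl = (140 − 71) × 115.1 / (72 × 2.24) × 0.85 = 7941.9 / 161.28 × 0.85 ≈ 41.9 mL/min
Patient 2: SCr = 335 / 88.4 = 3.79 mg/dL
Patient 2: CrCl = (140 − 25) × 66 / (72 × 3.79) × 0.85 = 7590.0 / 272.88 × 0.85 ≈ 23.6 mL/min
|41.9 − 23.6| = 18.3 mL/min

18 mL/min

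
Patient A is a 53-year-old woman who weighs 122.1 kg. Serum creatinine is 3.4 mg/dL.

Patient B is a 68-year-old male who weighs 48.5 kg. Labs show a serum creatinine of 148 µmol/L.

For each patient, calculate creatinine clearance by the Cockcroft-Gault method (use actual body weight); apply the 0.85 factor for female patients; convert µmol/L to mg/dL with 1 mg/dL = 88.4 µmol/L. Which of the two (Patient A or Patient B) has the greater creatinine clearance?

Patient A

Patient A: CrCl = (140 − 53) × 122.1 / (72 × 3.4) × 0.85 = 10622.7 / 244.80 × 0.85 ≈ 36.9 mL/min
Patient B: SCr = 148 / 88.4 = 1.674 mg/dL
Patient B: CrCl = (140 − 68) × 48.5 / (72 × 1.674) = 3492.0 / 120.53 ≈ 29.0 mL/min
36.9 vs 29.0 mL/min → Patient A is higher.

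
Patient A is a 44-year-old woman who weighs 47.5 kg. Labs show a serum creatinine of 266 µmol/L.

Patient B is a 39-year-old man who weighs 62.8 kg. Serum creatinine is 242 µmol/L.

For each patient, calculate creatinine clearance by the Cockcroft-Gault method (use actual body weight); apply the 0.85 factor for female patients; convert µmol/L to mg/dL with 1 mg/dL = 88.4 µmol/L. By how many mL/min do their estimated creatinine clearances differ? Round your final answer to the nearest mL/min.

14 mL/min

Patient A: SCr = 266 / 88.4 = 3.009 mg/dL
Patient A: CrCl = (140 − 44) × 47.5 / (72 × 3.009) × 0.85 = 4560.0 / 216.65 × 0.85 ≈ 17.9 mL/min
Patient B: SCr = 242 / 88.4 = 2.738 mg/dL
Patient B: CrCl = (140 − 39) × 62.8 / (72 × 2.738) = 6342.8 / 197.14 ≈ 32.2 mL/min
|17.9 − 32.2| = 14.3 mL/min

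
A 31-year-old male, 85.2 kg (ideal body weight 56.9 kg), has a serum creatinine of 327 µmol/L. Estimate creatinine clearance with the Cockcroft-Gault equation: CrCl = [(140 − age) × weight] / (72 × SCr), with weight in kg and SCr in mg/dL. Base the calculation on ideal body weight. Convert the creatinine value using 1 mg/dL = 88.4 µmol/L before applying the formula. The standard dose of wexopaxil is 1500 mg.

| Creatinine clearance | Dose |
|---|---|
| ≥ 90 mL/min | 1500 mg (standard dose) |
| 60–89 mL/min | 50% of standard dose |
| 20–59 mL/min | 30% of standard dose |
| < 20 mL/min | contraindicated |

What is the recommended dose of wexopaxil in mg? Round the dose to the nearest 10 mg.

SCr = 327 / 88.4 = 3.699 mg/dL
CrCl = (140 − 31) × 56.9 / (72 × 3.699) = 6202.1 / 266.33 ≈ 23.3 mL/min
CrCl ≈ 23 mL/min → bracket 20–59 mL/min.
30% of 1500 mg = 450 mg

450 mg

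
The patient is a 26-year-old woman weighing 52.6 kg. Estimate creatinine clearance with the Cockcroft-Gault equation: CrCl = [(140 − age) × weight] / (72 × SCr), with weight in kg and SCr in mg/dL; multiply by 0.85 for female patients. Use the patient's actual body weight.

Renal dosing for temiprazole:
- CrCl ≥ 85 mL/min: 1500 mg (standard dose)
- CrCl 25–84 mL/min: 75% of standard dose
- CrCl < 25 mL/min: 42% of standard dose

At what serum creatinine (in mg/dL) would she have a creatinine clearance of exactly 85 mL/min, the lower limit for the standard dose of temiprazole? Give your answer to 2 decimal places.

Standard dose requires CrCl ≥ 85 mL/min.
Set (140 − 26) × 52.6 × 0.85 / (72 × SCr) = 85
SCr = (140 − 26) × 52.6 × 0.85 / (72 × 85) = 0.833 mg/dL

0.83 mg/dL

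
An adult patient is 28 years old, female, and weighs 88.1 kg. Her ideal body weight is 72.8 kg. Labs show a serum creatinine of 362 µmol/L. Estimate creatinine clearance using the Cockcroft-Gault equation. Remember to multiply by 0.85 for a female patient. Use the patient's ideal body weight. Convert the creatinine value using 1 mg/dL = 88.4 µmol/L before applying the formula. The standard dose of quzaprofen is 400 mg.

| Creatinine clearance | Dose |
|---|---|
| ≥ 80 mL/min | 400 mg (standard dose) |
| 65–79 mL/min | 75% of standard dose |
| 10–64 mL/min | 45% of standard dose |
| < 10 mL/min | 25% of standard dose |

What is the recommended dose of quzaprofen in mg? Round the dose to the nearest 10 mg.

180 mg

SCr = 362 / 88.4 = 4.095 mg/dL
CrCl = (140 − 28) × 72.8 / (72 × 4.095) × 0.85 = 8153.6 / 294.84 × 0.85 ≈ 23.5 mL/min
CrCl ≈ 24 mL/min → bracket 10–64 mL/min.
45% of 400 mg = 180 mg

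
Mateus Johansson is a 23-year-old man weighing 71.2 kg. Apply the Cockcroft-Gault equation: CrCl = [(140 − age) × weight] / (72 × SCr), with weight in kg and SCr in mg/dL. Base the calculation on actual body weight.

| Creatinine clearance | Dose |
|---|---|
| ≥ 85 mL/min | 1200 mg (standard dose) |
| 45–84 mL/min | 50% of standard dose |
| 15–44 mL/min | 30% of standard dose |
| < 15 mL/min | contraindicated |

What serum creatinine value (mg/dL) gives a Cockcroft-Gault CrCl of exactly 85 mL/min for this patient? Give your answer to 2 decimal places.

1.36 mg/dL

Standard dose requires CrCl ≥ 85 mL/min.
Set (140 − 23) × 71.2 / (72 × SCr) = 85
SCr = (140 − 23) × 71.2 / (72 × 85) = 1.361 mg/dL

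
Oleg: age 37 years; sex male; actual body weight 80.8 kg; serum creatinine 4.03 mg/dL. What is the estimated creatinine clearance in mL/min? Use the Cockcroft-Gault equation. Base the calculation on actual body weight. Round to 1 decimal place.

CrCl = (140 − 37) × 80.8 / (72 × 4.03) = 8322.4 / 290.16 ≈ 28.7 mL/min

28.7 mL/min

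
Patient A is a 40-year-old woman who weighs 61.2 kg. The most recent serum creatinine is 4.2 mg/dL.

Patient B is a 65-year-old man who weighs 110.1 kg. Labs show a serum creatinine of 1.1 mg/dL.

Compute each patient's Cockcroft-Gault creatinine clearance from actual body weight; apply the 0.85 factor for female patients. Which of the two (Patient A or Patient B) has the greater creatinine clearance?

Patient A: CrCl = (140 − 40) × 61.2 / (72 × 4.2) × 0.85 = 6120.0 / 302.40 × 0.85 ≈ 17.2 mL/min
Patient B: CrCl = (140 − 65) × 110.1 / (72 × 1.1) = 8257.5 / 79.20 ≈ 104.3 mL/min
17.2 vs 104.3 mL/min → Patient B is higher.

Patient B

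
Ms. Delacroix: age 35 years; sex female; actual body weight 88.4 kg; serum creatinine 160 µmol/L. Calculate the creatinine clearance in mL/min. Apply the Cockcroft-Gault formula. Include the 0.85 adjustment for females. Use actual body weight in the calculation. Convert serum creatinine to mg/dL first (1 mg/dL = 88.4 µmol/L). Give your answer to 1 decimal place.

60.5 mL/min

SCr = 160 / 88.4 = 1.81 mg/dL
CrCl = (140 − 35) × 88.4 / (72 × 1.81) × 0.85 = 9282.0 / 130.32 × 0.85 ≈ 60.5 mL/min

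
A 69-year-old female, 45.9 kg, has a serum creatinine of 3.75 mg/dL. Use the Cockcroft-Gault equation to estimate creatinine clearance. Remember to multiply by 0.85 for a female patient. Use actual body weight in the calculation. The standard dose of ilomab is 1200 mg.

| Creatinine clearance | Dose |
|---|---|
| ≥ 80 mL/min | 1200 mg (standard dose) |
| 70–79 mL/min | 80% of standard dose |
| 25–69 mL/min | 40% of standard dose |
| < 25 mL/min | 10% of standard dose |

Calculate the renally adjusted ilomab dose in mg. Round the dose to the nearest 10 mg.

120 mg

CrCl = (140 − 69) × 45.9 / (72 × 3.75) × 0.85 = 3258.9 / 270.00 × 0.85 ≈ 10.3 mL/min
CrCl ≈ 10 mL/min → bracket < 25 mL/min.
10% of 1200 mg = 120 mg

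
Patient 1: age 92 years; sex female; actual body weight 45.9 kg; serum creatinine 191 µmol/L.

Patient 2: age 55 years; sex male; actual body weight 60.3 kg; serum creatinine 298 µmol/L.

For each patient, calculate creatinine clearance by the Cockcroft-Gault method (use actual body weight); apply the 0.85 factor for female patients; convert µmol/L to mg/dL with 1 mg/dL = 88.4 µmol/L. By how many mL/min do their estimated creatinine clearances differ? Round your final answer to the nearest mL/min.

9 mL/min

Patient 1: SCr = 191 / 88.4 = 2.161 mg/dL
Patient 1: CrCl = (140 − 92) × 45.9 / (72 × 2.161) × 0.85 = 2203.2 / 155.59 × 0.85 ≈ 12.0 mL/min
Patient 2: SCr = 298 / 88.4 = 3.371 mg/dL
Patient 2: CrCl = (140 − 55) × 60.3 / (72 × 3.371) = 5125.5 / 242.71 ≈ 21.1 mL/min
|12.0 − 21.1| = 9.1 mL/min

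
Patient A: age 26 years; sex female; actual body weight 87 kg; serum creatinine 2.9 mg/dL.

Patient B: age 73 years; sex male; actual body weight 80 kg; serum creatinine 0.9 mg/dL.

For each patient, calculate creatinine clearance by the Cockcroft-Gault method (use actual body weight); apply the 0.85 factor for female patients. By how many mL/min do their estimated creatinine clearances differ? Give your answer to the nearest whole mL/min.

Patient A: CrCl = (140 − 26) × 87 / (72 × 2.9) × 0.85 = 9918.0 / 208.80 × 0.85 ≈ 40.4 mL/min
Patient B: CrCl = (140 − 73) × 80 / (72 × 0.9) = 5360.0 / 64.80 ≈ 82.7 mL/min
|40.4 − 82.7| = 42.3 mL/min

42 mL/min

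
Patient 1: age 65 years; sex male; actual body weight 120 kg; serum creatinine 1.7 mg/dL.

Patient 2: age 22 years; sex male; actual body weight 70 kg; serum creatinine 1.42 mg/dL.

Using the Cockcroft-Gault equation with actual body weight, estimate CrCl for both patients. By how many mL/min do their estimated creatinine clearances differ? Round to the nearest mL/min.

Patient 1: CrCl = (140 − 65) × 120 / (72 × 1.7) = 9000.0 / 122.40 ≈ 73.5 mL/min
Patient 2: CrCl = (140 − 22) × 70 / (72 × 1.42) = 8260.0 / 102.24 ≈ 80.8 mL/min
|73.5 − 80.8| = 7.3 mL/min

7 mL/min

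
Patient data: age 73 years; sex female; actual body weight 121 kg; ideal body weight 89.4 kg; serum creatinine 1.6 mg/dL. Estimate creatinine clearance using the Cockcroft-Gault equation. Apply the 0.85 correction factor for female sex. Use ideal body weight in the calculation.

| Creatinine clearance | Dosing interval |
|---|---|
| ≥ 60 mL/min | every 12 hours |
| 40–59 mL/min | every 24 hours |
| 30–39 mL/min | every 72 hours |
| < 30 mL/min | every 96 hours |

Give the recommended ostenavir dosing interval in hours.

every 24 hours

CrCl = (140 − 73) × 89.4 / (72 × 1.6) × 0.85 = 5989.8 / 115.20 × 0.85 ≈ 44.2 mL/min
CrCl ≈ 44 mL/min → bracket 40–59 mL/min → every 24 hours.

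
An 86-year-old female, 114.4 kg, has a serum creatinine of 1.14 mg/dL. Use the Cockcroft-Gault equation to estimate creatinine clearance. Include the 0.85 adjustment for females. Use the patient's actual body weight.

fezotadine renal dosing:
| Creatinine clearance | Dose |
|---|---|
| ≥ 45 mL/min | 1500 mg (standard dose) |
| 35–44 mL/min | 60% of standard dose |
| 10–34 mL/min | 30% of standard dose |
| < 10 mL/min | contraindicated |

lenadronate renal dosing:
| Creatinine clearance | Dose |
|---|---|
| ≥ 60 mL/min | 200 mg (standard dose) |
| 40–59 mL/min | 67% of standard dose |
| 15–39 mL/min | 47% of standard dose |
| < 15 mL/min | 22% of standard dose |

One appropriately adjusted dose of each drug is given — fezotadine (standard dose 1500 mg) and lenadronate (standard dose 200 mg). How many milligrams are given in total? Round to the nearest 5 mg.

CrCl = (140 − 86) × 114.4 / (72 × 1.14) × 0.85 = 6177.6 / 82.08 × 0.85 ≈ 64.0 mL/min
CrCl ≈ 64 mL/min.
fezotadine: ≥ 45 mL/min → 100% of 1500 mg = 1500 mg.
lenadronate: ≥ 60 mL/min → 100% of 200 mg = 200 mg.
Total = 1500 + 200 = 1700 mg.

1700 mg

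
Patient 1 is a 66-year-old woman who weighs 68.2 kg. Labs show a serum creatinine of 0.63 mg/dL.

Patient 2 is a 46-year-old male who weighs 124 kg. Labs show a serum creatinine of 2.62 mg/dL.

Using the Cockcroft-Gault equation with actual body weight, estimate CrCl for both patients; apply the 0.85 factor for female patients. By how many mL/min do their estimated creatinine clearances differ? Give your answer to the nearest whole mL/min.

33 mL/min

Patient 1: CrCl = (140 − 66) × 68.2 / (72 × 0.63) × 0.85 = 5046.8 / 45.36 × 0.85 ≈ 94.6 mL/min
Patient 2: CrCl = (140 − 46) × 124 / (72 × 2.62) = 11656.0 / 188.64 ≈ 61.8 mL/min
|94.6 − 61.8| = 32.8 mL/min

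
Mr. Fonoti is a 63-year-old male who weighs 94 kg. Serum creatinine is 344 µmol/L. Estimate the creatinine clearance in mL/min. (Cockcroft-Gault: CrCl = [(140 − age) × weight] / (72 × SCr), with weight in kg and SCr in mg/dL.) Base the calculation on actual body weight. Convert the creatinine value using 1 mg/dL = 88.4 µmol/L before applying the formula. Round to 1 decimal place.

25.8 mL/min

SCr = 344 / 88.4 = 3.891 mg/dL
CrCl = (140 − 63) × 94 / (72 × 3.891) = 7238.0 / 280.15 ≈ 25.8 mL/min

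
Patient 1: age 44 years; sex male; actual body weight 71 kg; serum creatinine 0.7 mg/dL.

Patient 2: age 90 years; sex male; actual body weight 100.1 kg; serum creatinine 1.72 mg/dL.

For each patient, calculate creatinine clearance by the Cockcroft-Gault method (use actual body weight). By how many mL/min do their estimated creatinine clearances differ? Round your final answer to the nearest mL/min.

Patient 1: CrCl = (140 − 44) × 71 / (72 × 0.7) = 6816.0 / 50.40 ≈ 135.2 mL/min
Patient 2: CrCl = (140 − 90) × 100.1 / (72 × 1.72) = 5005.0 / 123.84 ≈ 40.4 mL/min
|135.2 − 40.4| = 94.8 mL/min

95 mL/min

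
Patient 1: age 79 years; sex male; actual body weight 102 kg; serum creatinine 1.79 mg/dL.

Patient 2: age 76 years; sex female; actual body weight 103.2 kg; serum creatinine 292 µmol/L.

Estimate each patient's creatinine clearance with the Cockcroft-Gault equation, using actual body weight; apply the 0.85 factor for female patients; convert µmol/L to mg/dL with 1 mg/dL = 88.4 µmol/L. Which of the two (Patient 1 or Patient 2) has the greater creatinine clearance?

Patient 1: CrCl = (140 − 79) × 102 / (72 × 1.79) = 6222.0 / 128.88 ≈ 48.3 mL/min
Patient 2: SCr = 292 / 88.4 = 3.303 mg/dL
Patient 2: CrCl = (140 − 76) × 103.2 / (72 × 3.303) × 0.85 = 6604.8 / 237.82 × 0.85 ≈ 23.6 mL/min
48.3 vs 23.6 mL/min → Patient 1 is higher.

Patient 1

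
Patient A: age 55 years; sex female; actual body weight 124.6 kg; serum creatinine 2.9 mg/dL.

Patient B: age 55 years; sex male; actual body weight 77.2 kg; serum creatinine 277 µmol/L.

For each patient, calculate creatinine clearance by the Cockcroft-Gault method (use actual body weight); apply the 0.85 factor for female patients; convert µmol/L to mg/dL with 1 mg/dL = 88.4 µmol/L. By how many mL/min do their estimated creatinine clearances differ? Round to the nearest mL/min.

14 mL/min

Patient A: CrCl = (140 − 55) × 124.6 / (72 × 2.9) × 0.85 = 10591.0 / 208.80 × 0.85 ≈ 43.1 mL/min
Patient B: SCr = 277 / 88.4 = 3.133 mg/dL
Patient B: CrCl = (140 − 55) × 77.2 / (72 × 3.133) = 6562.0 / 225.58 ≈ 29.1 mL/min
|43.1 − 29.1| = 14.0 mL/min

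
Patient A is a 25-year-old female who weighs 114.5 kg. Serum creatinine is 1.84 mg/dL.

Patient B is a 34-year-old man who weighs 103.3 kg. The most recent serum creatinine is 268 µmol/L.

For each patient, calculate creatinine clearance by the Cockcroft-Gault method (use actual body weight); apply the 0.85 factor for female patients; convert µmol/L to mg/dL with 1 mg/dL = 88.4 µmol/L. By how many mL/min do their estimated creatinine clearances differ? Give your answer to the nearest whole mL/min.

34 mL/min

Patient A: CrCl = (140 − 25) × 114.5 / (72 × 1.84) × 0.85 = 13167.5 / 132.48 × 0.85 ≈ 84.5 mL/min
Patient B: SCr = 268 / 88.4 = 3.032 mg/dL
Patient B: CrCl = (140 − 34) × 103.3 / (72 × 3.032) = 10949.8 / 218.30 ≈ 50.2 mL/min
|84.5 − 50.2| = 34.3 mL/min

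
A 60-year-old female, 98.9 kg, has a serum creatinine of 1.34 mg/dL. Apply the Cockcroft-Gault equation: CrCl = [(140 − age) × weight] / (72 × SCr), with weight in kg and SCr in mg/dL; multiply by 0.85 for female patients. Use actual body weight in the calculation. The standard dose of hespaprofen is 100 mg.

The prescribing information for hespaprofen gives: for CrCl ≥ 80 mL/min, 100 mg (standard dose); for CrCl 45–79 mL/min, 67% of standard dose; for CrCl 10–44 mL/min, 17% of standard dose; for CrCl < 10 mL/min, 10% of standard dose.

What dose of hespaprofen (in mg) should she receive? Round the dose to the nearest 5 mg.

CrCl = (140 − 60) × 98.9 / (72 × 1.34) × 0.85 = 7912.0 / 96.48 × 0.85 ≈ 69.7 mL/min
CrCl ≈ 70 mL/min → bracket 45–79 mL/min.
67% of 100 mg = 67 mg → 65 mg

65 mg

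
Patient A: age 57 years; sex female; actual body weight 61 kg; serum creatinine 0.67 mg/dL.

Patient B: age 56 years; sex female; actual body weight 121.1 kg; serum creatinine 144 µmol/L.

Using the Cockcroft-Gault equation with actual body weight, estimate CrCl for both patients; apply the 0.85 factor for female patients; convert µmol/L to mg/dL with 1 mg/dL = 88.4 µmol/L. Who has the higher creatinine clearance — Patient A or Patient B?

Patient A

Patient A: CrCl = (140 − 57) × 61 / (72 × 0.67) × 0.85 = 5063.0 / 48.24 × 0.85 ≈ 89.2 mL/min
Patient B: SCr = 144 / 88.4 = 1.629 mg/dL
Patient B: CrCl = (140 − 56) × 121.1 / (72 × 1.629) × 0.85 = 10172.4 / 117.29 × 0.85 ≈ 73.7 mL/min
89.2 vs 73.7 mL/min → Patient A is higher.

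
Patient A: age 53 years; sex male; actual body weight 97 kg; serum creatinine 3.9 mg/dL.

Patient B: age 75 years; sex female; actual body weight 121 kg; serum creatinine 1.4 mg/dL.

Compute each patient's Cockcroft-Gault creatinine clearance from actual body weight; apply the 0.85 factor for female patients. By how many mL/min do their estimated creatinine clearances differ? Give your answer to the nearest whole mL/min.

36 mL/min

Patient A: CrCl = (140 − 53) × 97 / (72 × 3.9) = 8439.0 / 280.80 ≈ 30.1 mL/min
Patient B: CrCl = (140 − 75) × 121 / (72 × 1.4) × 0.85 = 7865.0 / 100.80 × 0.85 ≈ 66.3 mL/min
|30.1 − 66.3| = 36.2 mL/min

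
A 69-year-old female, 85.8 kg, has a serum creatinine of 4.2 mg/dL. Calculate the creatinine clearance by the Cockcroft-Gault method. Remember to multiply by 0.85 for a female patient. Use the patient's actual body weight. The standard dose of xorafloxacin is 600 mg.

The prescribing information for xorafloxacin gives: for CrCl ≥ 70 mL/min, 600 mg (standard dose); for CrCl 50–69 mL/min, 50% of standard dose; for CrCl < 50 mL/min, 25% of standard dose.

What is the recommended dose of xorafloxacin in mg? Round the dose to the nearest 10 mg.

150 mg

CrCl = (140 − 69) × 85.8 / (72 × 4.2) × 0.85 = 6091.8 / 302.40 × 0.85 ≈ 17.1 mL/min
CrCl ≈ 17 mL/min → bracket < 50 mL/min.
25% of 600 mg = 150 mg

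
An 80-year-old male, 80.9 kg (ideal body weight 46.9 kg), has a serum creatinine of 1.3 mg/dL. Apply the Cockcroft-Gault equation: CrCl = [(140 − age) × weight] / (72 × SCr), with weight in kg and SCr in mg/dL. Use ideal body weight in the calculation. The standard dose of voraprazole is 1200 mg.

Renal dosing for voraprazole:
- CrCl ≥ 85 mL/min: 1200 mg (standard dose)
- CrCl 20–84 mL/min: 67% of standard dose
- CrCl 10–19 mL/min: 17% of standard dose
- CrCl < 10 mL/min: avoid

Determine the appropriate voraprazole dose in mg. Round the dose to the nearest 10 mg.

CrCl = (140 − 80) × 46.9 / (72 × 1.3) = 2814.0 / 93.60 ≈ 30.1 mL/min
CrCl ≈ 30 mL/min → bracket 20–84 mL/min.
67% of 1200 mg = 804 mg → 800 mg

800 mg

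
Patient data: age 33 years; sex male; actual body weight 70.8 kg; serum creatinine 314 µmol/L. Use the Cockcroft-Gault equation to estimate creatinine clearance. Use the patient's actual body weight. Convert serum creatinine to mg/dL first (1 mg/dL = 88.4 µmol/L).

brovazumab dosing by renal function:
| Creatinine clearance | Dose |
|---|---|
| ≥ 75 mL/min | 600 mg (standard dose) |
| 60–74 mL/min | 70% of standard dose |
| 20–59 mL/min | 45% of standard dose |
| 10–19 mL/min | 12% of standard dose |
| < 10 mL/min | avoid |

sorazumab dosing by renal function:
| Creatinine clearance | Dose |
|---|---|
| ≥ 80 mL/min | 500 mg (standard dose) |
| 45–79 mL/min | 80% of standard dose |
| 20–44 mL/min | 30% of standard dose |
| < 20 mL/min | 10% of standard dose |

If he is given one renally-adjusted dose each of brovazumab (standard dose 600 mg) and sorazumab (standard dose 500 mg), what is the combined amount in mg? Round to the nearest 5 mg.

420 mg

SCr = 314 / 88.4 = 3.552 mg/dL
CrCl = (140 − 33) × 70.8 / (72 × 3.552) = 7575.6 / 255.74 ≈ 29.6 mL/min
CrCl ≈ 30 mL/min.
brovazumab: 20–59 mL/min → 45% of 600 mg = 270 mg.
sorazumab: 20–44 mL/min → 30% of 500 mg = 150 mg.
Total = 270 + 150 = 420 mg.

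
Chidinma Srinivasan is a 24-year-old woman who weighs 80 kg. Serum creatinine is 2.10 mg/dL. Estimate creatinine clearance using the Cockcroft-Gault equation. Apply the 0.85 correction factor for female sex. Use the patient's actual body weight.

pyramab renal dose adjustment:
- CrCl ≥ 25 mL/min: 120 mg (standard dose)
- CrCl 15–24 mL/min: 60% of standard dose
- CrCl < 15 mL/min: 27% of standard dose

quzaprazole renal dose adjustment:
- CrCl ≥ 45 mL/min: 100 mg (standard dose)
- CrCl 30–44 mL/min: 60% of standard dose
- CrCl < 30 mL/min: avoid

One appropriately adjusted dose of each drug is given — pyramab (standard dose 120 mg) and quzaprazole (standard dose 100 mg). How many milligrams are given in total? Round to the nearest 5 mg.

220 mg

CrCl = (140 − 24) × 80 / (72 × 2.1) × 0.85 = 9280.0 / 151.20 × 0.85 ≈ 52.2 mL/min
CrCl ≈ 52 mL/min.
pyramab: ≥ 25 mL/min → 100% of 120 mg = 120 mg.
quzaprazole: ≥ 45 mL/min → 100% of 100 mg = 100 mg.
Total = 120 + 100 = 220 mg.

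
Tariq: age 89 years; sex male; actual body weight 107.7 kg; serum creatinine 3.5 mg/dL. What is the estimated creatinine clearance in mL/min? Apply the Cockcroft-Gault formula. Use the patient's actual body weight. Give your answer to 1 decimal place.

21.8 mL/min

CrCl = (140 − 89) × 107.7 / (72 × 3.5) = 5492.7 / 252.00 ≈ 21.8 mL/min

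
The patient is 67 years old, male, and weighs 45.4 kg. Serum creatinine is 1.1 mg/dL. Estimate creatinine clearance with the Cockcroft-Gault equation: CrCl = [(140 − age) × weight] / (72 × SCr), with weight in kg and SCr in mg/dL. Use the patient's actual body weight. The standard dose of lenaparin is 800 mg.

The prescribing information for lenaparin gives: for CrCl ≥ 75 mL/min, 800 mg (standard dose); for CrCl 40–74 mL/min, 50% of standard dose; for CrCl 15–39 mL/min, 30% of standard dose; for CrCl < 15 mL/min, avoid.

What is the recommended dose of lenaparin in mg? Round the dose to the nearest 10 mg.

CrCl = (140 − 67) × 45.4 / (72 × 1.1) = 3314.2 / 79.20 ≈ 41.8 mL/min
CrCl ≈ 42 mL/min → bracket 40–74 mL/min.
50% of 800 mg = 400 mg

400 mg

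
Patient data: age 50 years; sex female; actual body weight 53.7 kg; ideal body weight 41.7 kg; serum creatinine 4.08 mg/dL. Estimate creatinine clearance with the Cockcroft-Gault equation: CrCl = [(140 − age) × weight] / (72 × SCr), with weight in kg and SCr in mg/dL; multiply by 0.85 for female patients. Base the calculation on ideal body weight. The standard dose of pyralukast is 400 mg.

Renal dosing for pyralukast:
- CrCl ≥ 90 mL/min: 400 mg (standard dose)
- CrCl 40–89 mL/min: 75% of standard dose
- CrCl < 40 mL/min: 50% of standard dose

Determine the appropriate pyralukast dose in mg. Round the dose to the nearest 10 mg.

CrCl = (140 − 50) × 41.7 / (72 × 4.08) × 0.85 = 3753.0 / 293.76 × 0.85 ≈ 10.9 mL/min
CrCl ≈ 11 mL/min → bracket < 40 mL/min.
50% of 400 mg = 200 mg

200 mg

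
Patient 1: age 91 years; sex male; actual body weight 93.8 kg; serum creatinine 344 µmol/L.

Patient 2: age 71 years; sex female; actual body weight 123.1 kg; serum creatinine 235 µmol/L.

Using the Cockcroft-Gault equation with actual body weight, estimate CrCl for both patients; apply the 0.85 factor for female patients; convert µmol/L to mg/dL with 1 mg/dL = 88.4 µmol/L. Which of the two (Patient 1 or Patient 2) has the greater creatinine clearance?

Patient 2

Patient 1: SCr = 344 / 88.4 = 3.891 mg/dL
Patient 1: CrCl = (140 − 91) × 93.8 / (72 × 3.891) = 4596.2 / 280.15 ≈ 16.4 mL/min
Patient 2: SCr = 235 / 88.4 = 2.658 mg/dL
Patient 2: CrCl = (140 − 71) × 123.1 / (72 × 2.658) × 0.85 = 8493.9 / 191.38 × 0.85 ≈ 37.7 mL/min
16.4 vs 37.7 mL/min → Patient 2 is higher.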